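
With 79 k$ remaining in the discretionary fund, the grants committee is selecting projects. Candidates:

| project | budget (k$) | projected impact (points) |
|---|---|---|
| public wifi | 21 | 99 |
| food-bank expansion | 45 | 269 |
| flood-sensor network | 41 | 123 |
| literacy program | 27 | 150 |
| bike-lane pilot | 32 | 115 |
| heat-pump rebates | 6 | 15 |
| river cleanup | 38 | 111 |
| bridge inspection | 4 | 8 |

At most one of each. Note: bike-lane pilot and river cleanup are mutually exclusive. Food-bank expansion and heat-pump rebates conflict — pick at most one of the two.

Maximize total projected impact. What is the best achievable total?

427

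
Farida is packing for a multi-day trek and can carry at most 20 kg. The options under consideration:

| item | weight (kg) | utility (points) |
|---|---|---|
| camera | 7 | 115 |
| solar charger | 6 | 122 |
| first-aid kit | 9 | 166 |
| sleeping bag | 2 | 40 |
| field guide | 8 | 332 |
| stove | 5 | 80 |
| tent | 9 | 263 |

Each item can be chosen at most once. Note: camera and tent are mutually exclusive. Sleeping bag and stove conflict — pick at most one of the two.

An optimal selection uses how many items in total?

3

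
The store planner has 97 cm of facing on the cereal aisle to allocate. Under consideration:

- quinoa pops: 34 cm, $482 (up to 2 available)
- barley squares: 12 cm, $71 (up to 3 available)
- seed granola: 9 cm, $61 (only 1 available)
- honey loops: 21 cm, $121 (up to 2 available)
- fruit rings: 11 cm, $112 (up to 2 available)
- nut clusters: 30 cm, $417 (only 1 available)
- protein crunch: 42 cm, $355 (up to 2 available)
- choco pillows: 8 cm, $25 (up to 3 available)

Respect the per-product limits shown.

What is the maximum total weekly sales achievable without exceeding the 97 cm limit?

1188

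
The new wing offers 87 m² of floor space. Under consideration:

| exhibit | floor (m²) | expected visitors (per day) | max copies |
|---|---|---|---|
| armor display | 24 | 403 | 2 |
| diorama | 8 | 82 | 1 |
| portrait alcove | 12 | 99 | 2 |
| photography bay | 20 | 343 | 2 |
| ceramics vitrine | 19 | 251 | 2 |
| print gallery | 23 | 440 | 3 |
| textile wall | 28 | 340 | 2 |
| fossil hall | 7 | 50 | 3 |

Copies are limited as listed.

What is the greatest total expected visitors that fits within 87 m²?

1566

By expected visitors per m²: print gallery 19.13, photography bay 17.15, armor display 16.79 lead.
Greedy by ratio would take diorama + 3×print gallery + fossil hall: 84 m² used, total 1452.
The 38 m² tied up in diorama and print gallery and fossil hall is better spent on 2×photography bay — total rises to 1566 (86 m²).
Nothing else within 87 m² beats 1566.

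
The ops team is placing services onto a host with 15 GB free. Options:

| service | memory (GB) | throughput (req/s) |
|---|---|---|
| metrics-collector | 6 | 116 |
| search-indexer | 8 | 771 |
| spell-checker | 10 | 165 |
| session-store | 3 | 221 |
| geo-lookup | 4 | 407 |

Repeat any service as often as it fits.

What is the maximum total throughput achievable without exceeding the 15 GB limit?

Taking session-store + 3×geo-lookup: 15 GB used, 1442 in throughput.

1442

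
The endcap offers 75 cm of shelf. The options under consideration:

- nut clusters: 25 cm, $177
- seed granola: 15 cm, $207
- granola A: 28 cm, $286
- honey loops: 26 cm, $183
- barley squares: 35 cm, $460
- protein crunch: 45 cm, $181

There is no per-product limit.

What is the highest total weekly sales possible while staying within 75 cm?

1035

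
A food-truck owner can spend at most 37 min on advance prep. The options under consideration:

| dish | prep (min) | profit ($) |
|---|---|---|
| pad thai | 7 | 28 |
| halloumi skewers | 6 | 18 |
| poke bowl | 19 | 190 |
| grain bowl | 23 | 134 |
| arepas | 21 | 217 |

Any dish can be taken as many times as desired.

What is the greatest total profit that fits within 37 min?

Density check — arepas 10.33, poke bowl 10.00, grain bowl 5.83, pad thai 4.00 are the best per min.
2×pad thai + arepas uses 35 of the 37 min and totals 273.
That's the maximum — no swap from here does better than 273.

273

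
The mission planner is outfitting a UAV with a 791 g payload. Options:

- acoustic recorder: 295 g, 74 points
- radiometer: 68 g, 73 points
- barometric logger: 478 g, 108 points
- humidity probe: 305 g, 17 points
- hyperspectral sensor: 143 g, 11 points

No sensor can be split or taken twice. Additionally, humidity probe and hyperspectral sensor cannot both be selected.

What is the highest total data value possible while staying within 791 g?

192

Greedy by ratio would take acoustic recorder + radiometer + hyperspectral sensor: 506 g used, total 158.
Dropping acoustic recorder frees 295 g; slotting in barometric logger (478 g) lifts the total to 192 at 689 g.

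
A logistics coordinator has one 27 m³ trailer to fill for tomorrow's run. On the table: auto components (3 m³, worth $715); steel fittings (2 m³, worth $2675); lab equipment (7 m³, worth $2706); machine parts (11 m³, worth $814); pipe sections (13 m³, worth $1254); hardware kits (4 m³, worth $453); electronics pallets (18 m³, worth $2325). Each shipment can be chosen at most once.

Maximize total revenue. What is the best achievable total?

Greedy by ratio would take auto components + steel fittings + lab equipment + machine parts + hardware kits: 27 m³ used, total 7363.
Replace auto components and machine parts and hardware kits with electronics pallets: the trade gains 343 net, giving 7706 at 27 m³.
Next best is auto components + steel fittings + lab equipment + machine parts + hardware kits at 7363 (27 m³) — short by 343.

7706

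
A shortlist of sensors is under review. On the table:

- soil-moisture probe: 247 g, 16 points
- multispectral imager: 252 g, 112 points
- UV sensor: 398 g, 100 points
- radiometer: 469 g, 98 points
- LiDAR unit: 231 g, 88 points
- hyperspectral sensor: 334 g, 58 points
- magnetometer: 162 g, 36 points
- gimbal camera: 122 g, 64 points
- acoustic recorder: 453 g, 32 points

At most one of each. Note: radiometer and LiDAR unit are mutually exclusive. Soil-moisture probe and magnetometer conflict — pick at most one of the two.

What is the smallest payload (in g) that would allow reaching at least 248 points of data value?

Look for the lowest-payload combination reaching 248.
Taking multispectral imager + LiDAR unit + gimbal camera gives 264 (≥ 248) for 605 g.
Below 605 g the best achievable stays under 248.

605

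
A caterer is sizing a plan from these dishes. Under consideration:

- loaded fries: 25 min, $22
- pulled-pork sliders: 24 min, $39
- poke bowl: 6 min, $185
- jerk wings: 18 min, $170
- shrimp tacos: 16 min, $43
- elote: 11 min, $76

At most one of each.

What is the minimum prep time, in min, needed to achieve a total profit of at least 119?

6

Minimise min subject to total profit ≥ 119.
poke bowl reaches 185 using 6 min.
Any bundle with less than 6 min falls short of 119.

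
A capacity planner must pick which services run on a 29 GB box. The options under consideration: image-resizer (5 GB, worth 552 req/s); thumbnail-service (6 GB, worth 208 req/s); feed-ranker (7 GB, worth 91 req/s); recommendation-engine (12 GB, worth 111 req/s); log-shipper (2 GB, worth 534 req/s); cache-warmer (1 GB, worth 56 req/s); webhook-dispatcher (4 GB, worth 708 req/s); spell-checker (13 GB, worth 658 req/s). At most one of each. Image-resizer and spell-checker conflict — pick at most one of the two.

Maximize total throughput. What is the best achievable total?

Thumbnail-service + log-shipper + cache-warmer + webhook-dispatcher + spell-checker uses 26 of the 29 GB and totals 2164.

2164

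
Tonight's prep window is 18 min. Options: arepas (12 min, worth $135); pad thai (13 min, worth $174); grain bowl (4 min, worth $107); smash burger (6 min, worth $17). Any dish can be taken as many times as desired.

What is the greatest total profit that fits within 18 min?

428

Ranking by ratio (profit/min): grain bowl 26.75, pad thai 13.38, arepas 11.25, smash burger 2.83.
Taking 4×grain bowl: 16 min used, 428 in profit.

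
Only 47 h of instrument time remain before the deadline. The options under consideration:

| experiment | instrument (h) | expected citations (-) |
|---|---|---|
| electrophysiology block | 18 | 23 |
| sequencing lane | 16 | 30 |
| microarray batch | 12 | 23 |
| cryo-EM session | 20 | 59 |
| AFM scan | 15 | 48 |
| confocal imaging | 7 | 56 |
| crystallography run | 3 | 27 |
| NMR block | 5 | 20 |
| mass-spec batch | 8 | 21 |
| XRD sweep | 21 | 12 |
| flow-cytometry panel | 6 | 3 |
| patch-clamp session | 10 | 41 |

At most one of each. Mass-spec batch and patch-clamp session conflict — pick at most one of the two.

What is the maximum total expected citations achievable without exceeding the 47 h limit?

By expected citations per h: crystallography run 9.00, confocal imaging 8.00, patch-clamp session 4.10 lead.
A density-first pass picks AFM scan + confocal imaging + crystallography run + NMR block + flow-cytometry panel + patch-clamp session — 195 at 46 h.
Replace AFM scan and flow-cytometry panel with cryo-EM session: the trade gains 8 net, giving 203 at 45 h.
That's the maximum — no feasible swap from here does better than 203.

203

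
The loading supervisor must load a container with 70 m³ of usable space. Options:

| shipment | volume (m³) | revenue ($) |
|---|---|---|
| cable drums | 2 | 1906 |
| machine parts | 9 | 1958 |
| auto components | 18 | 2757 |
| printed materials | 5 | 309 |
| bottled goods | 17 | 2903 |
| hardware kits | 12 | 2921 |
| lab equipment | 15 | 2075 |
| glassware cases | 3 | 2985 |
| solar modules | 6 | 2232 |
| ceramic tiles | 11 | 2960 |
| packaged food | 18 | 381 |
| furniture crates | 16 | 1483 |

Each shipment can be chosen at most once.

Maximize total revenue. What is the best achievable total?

18664

Filling by ratio: cable drums + machine parts + printed materials + bottled goods + hardware kits + glassware cases + solar modules + ceramic tiles for 18174, with 5 m³ left unused.
Dropping machine parts and printed materials frees 14 m³; slotting in auto components (18 m³) lifts the total to 18664 at 69 m³.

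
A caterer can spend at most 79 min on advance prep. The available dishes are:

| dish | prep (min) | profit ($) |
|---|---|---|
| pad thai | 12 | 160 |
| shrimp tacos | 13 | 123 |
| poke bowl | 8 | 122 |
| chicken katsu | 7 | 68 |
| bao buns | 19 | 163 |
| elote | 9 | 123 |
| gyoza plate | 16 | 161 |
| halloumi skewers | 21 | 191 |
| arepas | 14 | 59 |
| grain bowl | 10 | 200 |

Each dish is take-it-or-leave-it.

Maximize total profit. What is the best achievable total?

Density check — grain bowl 20.00, poke bowl 15.25, elote 13.67 are the best per min.
Filling by ratio: pad thai + shrimp tacos + poke bowl + chicken katsu + elote + gyoza plate + grain bowl for 957, with 4 min left unused.
Dropping gyoza plate frees 16 min; slotting in bao buns (19 min) lifts the total to 959 at 78 min.

959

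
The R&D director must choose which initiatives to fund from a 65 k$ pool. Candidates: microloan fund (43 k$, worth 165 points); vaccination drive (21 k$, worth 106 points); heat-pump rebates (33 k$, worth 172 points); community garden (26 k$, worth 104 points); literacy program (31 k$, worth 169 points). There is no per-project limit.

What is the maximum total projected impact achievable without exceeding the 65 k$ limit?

341

Taking the top-ratio projects first gives 2×literacy program for 338 (62 k$).
Dropping literacy program frees 31 k$; slotting in heat-pump rebates (33 k$) lifts the total to 341 at 64 k$.
That's the maximum — no swap from here does better than 341.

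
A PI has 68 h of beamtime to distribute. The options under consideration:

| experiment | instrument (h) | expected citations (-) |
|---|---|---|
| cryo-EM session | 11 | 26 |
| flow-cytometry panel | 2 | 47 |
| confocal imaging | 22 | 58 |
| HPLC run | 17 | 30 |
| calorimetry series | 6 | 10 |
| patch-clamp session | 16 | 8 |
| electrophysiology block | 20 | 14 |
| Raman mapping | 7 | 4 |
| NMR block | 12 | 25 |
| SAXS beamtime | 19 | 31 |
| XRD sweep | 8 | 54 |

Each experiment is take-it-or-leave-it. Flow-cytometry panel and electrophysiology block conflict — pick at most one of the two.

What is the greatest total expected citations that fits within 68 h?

Taking the top-ratio experiments first gives cryo-EM session + flow-cytometry panel + confocal imaging + calorimetry series + Raman mapping + NMR block + XRD sweep for 224 (68 h).
Replace Raman mapping and NMR block with SAXS beamtime: the trade gains 2 net, giving 226 at 68 h.
An exhaustive check of the 2048 subsets confirms 226.

226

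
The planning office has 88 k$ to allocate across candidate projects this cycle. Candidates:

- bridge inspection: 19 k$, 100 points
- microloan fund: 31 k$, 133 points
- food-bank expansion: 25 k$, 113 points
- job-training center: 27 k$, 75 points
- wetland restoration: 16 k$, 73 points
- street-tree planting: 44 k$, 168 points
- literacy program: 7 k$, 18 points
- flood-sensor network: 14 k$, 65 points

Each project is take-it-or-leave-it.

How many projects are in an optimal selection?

The maximum projected impact within 88 k$ is 389.
One optimal bundle: bridge inspection + microloan fund + wetland restoration + literacy program + flood-sensor network (87 k$).
Every optimal selection uses 5 projects.

5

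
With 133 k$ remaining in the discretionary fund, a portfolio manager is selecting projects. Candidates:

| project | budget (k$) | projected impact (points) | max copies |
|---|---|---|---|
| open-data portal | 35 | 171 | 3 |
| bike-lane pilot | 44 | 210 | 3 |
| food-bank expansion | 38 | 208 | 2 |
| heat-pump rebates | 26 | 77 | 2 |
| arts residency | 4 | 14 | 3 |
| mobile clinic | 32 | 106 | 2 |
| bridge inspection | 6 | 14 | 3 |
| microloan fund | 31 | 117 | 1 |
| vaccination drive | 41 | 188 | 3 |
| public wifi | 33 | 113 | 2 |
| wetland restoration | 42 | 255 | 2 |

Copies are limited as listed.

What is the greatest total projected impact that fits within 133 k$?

By projected impact per k$: wetland restoration 6.07, food-bank expansion 5.47, open-data portal 4.89, bike-lane pilot 4.77 lead.
Taking food-bank expansion + arts residency + bridge inspection + 2×wetland restoration: 132 k$ used, 746 in projected impact.
No other feasible combination exceeds 746.

746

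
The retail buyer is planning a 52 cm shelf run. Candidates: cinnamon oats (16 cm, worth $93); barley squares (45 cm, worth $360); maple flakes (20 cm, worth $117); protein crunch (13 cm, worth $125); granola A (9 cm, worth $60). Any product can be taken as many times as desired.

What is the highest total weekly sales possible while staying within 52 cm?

By weekly sales per cm: protein crunch 9.62, barley squares 8.00, granola A 6.67 lead.
Best packing: 4×protein crunch — 52 cm, 500 total.

500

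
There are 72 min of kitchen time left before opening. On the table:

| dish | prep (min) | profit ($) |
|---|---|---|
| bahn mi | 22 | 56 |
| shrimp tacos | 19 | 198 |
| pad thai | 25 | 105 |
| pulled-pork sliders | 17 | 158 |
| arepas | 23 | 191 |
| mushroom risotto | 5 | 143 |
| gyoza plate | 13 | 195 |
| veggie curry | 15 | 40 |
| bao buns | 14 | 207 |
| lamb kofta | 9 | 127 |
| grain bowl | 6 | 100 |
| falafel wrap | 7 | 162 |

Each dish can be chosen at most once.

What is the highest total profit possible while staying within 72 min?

1092

Ranking by ratio (profit/min): mushroom risotto 28.60, falafel wrap 23.14, grain bowl 16.67, gyoza plate 15.00.
Pulled-pork sliders + mushroom risotto + gyoza plate + bao buns + lamb kofta + grain bowl + falafel wrap uses 71 of the 72 min and totals 1092.
The closest alternative, shrimp tacos + mushroom risotto + gyoza plate + bao buns + lamb kofta + falafel wrap, reaches only 1032.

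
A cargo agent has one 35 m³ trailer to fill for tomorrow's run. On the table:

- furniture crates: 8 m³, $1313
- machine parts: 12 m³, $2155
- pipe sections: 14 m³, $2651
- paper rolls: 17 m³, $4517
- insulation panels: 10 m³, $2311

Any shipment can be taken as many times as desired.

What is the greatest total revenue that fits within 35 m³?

Ranking by ratio (revenue/m³): paper rolls 265.71, insulation panels 231.10, pipe sections 189.36, machine parts 179.58.
The ratio ordering already packs tightly: 2×paper rolls, 34 m³, 9034.
The spare 1 m³ is too small for any remaining shipment, and no exchange beats 9034.

9034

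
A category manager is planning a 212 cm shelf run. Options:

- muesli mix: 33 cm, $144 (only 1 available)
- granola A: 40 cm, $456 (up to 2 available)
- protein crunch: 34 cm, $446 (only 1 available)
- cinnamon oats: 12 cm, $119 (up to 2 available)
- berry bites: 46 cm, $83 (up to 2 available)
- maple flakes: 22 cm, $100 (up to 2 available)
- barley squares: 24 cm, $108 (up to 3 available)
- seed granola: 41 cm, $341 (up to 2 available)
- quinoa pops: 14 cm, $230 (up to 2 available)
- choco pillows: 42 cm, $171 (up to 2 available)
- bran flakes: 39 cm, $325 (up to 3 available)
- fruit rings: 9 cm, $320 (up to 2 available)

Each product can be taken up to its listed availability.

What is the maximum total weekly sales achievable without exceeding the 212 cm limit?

Taking the top-ratio products first gives 2×granola A + protein crunch + 2×cinnamon oats + maple flakes + 2×quinoa pops + 2×fruit rings for 2796 (206 cm).
Dropping cinnamon oats and maple flakes frees 34 cm; slotting in bran flakes (39 cm) lifts the total to 2902 at 211 cm.
Every other selection either busts 212 cm or exceeds an availability limit or fails to beat 2902.

2902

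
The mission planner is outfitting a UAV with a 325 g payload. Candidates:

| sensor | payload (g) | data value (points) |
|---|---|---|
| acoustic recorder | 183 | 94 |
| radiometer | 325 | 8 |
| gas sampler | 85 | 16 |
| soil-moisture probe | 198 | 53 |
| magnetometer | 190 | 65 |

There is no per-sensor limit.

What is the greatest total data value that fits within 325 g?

110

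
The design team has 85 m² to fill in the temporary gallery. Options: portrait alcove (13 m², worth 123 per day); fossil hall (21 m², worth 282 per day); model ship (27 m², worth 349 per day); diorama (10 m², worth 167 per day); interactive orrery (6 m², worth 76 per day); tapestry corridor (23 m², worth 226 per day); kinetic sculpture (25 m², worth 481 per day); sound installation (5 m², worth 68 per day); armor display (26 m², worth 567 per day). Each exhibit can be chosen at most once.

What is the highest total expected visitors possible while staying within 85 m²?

Taking the top-ratio exhibits first gives portrait alcove + diorama + interactive orrery + kinetic sculpture + sound installation + armor display for 1482 (85 m²).
The 24 m² tied up in portrait alcove and interactive orrery and sound installation is better spent on fossil hall — total rises to 1497 (82 m²).
No other feasible combination exceeds 1497.

1497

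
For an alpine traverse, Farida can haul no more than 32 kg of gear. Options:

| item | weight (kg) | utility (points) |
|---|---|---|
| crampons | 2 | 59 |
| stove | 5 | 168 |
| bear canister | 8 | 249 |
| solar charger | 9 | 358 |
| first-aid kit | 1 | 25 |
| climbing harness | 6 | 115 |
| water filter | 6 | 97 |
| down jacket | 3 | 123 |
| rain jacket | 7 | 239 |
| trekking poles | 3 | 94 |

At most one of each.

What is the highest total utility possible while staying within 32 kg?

Taking the top-ratio items first gives crampons + stove + solar charger + first-aid kit + down jacket + rain jacket + trekking poles for 1066 (30 kg).
Replace crampons and first-aid kit and trekking poles with bear canister: the trade gains 71 net, giving 1137 at 32 kg.

1137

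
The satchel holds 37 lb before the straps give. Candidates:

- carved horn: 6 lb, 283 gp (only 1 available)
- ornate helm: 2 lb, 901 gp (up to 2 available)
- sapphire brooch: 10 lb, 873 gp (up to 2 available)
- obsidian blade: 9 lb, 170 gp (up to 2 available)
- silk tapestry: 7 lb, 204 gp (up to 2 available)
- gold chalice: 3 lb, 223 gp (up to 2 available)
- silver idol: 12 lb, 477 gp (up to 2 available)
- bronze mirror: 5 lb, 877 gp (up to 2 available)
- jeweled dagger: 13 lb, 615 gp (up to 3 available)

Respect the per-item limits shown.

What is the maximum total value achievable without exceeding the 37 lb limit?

5525

2×ornate helm + 2×sapphire brooch + gold chalice + 2×bronze mirror uses 37 of the 37 lb and totals 5525.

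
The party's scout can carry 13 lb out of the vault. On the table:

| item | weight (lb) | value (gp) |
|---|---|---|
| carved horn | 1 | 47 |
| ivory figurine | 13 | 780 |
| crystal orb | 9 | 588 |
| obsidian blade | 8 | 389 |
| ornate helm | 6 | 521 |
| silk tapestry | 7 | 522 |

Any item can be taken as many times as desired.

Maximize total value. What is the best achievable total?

1089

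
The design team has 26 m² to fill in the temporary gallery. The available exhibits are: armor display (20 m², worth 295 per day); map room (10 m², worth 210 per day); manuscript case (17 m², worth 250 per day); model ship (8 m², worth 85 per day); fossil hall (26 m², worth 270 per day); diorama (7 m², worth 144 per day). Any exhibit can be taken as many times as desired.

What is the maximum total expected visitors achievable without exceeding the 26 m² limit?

498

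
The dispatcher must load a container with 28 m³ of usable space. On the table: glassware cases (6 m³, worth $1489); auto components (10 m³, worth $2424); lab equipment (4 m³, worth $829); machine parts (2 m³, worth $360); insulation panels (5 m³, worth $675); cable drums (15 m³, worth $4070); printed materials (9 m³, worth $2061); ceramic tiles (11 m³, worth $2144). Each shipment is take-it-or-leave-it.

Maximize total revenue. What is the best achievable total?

Taking the top-ratio shipments first gives glassware cases + lab equipment + machine parts + cable drums for 6748 (27 m³).
Replace glassware cases and machine parts with printed materials: the trade gains 212 net, giving 6960 at 28 m³.
An exhaustive check of the 256 subsets confirms 6960.

6960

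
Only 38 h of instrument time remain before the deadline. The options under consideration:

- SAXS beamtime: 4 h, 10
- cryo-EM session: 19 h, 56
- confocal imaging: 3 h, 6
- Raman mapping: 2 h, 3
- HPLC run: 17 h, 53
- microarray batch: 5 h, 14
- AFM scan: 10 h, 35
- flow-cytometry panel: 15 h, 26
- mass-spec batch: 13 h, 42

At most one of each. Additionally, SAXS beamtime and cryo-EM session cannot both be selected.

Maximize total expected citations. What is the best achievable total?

115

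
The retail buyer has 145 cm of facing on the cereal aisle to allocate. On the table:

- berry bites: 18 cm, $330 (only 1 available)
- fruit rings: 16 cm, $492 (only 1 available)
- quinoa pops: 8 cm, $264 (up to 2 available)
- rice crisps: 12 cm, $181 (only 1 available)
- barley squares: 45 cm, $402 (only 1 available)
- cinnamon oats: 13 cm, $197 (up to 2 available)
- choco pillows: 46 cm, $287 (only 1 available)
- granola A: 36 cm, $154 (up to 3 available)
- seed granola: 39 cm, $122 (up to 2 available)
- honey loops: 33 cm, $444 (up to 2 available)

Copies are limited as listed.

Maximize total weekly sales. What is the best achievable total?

2632

The ratio heuristic lands on berry bites + fruit rings + 2×quinoa pops + rice crisps + 2×cinnamon oats + honey loops (2369) but leaves 24 cm idle.
Dropping rice crisps frees 12 cm; slotting in honey loops (33 cm) lifts the total to 2632 at 142 cm.
Every other selection either busts 145 cm or exceeds an availability limit or fails to beat 2632.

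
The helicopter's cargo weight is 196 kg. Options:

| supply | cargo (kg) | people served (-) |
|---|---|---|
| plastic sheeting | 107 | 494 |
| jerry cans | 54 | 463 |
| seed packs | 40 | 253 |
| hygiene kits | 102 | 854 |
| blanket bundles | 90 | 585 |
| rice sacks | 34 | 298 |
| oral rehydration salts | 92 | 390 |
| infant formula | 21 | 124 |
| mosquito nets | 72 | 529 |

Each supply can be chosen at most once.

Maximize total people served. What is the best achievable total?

1615

Jerry cans + hygiene kits + rice sacks uses 190 of the 196 kg and totals 1615.
Nothing else within 196 kg beats 1615.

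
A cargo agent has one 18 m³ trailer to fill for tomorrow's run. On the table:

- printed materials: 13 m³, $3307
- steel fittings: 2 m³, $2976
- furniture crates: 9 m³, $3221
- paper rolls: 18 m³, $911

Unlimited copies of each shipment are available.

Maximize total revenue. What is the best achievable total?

9×steel fittings uses 18 of the 18 m³ and totals 26784.
Every other selection either busts 18 m³ or fails to beat 26784.

26784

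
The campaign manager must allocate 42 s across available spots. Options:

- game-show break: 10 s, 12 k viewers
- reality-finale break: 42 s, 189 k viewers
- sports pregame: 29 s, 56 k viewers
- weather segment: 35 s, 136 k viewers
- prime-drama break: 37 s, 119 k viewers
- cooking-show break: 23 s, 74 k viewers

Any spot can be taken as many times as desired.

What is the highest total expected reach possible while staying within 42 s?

189

Reality-finale break uses 42 of the 42 s and totals 189.
That's the maximum — no swap from here does better than 189.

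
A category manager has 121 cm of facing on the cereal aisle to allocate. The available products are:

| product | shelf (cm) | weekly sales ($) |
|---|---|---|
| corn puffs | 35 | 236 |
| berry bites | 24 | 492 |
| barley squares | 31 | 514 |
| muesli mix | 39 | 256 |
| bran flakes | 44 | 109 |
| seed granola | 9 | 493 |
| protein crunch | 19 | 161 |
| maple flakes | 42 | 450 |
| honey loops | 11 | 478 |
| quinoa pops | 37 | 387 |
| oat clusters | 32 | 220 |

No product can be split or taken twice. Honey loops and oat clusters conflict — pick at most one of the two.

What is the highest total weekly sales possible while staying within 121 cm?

Berry bites + barley squares + seed granola + maple flakes + honey loops uses 117 of the 121 cm and totals 2427.
The spare 4 cm is too small for any remaining product, and no feasible exchange beats 2427.

2427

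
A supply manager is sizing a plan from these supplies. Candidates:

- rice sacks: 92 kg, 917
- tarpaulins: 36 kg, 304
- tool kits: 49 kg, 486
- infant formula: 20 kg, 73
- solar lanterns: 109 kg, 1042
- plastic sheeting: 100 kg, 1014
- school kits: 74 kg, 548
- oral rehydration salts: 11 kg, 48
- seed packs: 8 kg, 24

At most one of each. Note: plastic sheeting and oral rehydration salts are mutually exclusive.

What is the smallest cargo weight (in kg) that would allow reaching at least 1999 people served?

Look for the lowest-cargo combination reaching 1999.
solar lanterns + plastic sheeting reaches 2056 using 209 kg.
Any bundle with less than 209 kg falls short of 1999.

209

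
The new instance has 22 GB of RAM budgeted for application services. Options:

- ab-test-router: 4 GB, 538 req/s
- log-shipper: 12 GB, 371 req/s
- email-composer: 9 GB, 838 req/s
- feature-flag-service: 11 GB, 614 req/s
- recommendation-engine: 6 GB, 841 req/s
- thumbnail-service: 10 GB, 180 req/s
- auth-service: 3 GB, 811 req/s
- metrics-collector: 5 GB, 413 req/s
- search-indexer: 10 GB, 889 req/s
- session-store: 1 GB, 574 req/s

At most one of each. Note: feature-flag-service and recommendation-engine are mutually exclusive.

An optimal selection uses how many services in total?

Optimal total is 3177.
ab-test-router + recommendation-engine + auth-service + metrics-collector + session-store hits 3177 at 19 GB.
All optima have 5 services.

5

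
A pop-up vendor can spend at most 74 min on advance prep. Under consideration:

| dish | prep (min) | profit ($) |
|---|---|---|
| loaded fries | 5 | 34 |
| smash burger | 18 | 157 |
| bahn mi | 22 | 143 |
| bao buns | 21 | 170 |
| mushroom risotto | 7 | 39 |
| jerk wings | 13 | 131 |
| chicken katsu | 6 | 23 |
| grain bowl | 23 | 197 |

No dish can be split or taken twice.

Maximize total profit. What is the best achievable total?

601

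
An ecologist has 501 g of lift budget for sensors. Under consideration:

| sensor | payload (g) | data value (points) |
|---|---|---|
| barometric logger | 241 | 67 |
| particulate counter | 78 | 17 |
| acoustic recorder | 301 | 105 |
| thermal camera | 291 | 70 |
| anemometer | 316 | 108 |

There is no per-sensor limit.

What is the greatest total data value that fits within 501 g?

The ratio heuristic lands on 2×particulate counter + acoustic recorder (139) but leaves 44 g idle.
Replace acoustic recorder with anemometer: the trade gains 3 net, giving 142 at 472 g.

142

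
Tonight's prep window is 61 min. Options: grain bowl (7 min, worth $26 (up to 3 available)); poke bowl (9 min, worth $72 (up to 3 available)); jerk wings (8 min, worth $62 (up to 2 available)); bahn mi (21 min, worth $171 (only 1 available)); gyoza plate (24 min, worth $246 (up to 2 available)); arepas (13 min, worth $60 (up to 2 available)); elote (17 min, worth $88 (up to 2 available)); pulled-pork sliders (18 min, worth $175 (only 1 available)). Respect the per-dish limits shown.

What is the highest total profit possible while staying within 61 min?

565

Taking the top-ratio dishes first gives poke bowl + 2×gyoza plate for 564 (57 min).
Replace gyoza plate with poke bowl + pulled-pork sliders: the trade gains 1 net, giving 565 at 60 min.
That's the maximum — no swap from here does better than 565.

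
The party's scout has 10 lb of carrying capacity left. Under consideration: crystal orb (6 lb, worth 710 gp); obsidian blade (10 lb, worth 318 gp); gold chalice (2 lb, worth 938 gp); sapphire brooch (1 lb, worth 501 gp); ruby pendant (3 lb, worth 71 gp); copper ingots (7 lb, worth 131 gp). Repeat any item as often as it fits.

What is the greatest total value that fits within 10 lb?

5010

10×sapphire brooch uses 10 of the 10 lb and totals 5010.
No other feasible combination exceeds 5010.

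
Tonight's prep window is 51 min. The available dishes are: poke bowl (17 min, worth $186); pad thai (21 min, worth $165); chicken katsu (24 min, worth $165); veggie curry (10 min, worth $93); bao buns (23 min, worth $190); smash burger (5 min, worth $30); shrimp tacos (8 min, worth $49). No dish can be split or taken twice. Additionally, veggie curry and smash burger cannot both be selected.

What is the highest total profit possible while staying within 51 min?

Poke bowl + veggie curry + bao buns uses 50 of the 51 min and totals 469.

469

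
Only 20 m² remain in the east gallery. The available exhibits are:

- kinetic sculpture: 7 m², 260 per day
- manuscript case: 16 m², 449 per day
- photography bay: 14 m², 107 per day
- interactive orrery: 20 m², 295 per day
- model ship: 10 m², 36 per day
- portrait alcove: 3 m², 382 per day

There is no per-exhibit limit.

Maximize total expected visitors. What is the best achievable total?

2292

By expected visitors per m²: portrait alcove 127.33, kinetic sculpture 37.14, manuscript case 28.06 lead.
Best packing: 6×portrait alcove — 18 m², 2292 total.
No other feasible combination exceeds 2292.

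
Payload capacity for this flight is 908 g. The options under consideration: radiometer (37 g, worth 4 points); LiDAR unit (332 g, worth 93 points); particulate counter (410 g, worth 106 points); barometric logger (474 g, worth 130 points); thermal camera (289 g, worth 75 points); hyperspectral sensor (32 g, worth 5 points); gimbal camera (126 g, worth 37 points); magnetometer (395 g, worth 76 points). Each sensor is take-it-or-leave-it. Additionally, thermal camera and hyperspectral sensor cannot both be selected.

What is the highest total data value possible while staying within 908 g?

Best packing: barometric logger + thermal camera + gimbal camera — 889 g, 242 total.
Runner-up LiDAR unit + particulate counter + hyperspectral sensor + gimbal camera tops out at 241.

242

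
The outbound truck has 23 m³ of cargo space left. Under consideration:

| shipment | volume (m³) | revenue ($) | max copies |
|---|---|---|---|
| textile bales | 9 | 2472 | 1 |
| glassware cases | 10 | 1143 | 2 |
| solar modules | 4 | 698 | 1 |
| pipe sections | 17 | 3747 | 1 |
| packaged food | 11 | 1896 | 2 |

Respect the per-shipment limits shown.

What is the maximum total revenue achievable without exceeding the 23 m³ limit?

Greedy by ratio would take textile bales + glassware cases + solar modules: 23 m³ used, total 4313.
The 19 m³ tied up in textile bales and glassware cases is better spent on pipe sections — total rises to 4445 (21 m³).

4445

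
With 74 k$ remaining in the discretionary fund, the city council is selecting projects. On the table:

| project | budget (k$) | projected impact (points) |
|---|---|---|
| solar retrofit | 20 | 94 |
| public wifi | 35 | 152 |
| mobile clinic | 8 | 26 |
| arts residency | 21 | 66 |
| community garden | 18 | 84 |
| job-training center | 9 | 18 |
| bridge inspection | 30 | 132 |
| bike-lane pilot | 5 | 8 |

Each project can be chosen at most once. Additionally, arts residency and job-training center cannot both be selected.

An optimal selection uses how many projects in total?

3

The maximum projected impact within 74 k$ is 330.
One optimal bundle: solar retrofit + public wifi + community garden (73 k$).
Every optimal selection uses 3 projects.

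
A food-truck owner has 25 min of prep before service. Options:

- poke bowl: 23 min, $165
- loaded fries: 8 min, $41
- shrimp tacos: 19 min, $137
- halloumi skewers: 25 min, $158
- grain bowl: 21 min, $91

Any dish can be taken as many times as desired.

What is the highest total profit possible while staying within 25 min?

Filling by ratio: shrimp tacos for 137, with 6 min left unused.
Replace shrimp tacos with poke bowl: the trade gains 28 net, giving 165 at 23 min.
Every other selection either busts 25 min or fails to beat 165.

165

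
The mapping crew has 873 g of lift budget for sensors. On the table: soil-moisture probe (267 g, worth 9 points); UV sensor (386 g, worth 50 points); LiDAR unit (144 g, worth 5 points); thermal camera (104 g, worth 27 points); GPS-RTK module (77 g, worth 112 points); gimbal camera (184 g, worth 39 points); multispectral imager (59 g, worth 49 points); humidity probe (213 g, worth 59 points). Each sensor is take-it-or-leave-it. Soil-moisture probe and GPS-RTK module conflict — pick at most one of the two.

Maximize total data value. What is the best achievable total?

297

A density-first pass picks LiDAR unit + thermal camera + GPS-RTK module + gimbal camera + multispectral imager + humidity probe — 291 at 781 g.
Replace LiDAR unit and gimbal camera with UV sensor: the trade gains 6 net, giving 297 at 839 g.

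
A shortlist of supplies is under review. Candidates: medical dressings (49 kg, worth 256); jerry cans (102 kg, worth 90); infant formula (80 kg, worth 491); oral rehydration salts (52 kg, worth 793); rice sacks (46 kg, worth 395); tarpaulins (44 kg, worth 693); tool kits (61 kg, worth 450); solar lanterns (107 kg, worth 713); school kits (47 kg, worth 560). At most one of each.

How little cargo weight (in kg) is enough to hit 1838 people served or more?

Need the lightest bundle worth ≥ 1838.
oral rehydration salts + rice sacks + tarpaulins: 1881 people served at 142 kg.
Below 142 kg the best achievable stays under 1838.

142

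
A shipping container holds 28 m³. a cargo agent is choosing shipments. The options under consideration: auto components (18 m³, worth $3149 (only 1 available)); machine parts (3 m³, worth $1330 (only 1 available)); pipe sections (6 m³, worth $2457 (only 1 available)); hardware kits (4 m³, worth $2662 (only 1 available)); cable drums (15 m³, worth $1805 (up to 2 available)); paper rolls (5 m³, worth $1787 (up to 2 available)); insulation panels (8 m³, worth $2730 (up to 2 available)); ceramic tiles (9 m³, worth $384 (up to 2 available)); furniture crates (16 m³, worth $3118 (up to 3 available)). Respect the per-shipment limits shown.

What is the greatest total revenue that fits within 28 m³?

11423

By revenue per m³: hardware kits 665.50, machine parts 443.33, pipe sections 409.50 lead.
The ratio heuristic lands on machine parts + pipe sections + hardware kits + 2×paper rolls (10023) but leaves 5 m³ idle.
Replace machine parts with insulation panels: the trade gains 1400 net, giving 11423 at 28 m³.
Every other selection either busts 28 m³ or exceeds an availability limit or fails to beat 11423.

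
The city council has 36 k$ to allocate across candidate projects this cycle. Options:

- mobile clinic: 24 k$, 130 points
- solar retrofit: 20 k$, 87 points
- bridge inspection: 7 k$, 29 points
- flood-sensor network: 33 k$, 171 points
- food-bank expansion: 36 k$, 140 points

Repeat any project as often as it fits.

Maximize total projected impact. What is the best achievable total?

The ratio heuristic lands on mobile clinic + bridge inspection (159) but leaves 5 k$ idle.
Dropping mobile clinic and bridge inspection frees 31 k$; slotting in flood-sensor network (33 k$) lifts the total to 171 at 33 k$.

171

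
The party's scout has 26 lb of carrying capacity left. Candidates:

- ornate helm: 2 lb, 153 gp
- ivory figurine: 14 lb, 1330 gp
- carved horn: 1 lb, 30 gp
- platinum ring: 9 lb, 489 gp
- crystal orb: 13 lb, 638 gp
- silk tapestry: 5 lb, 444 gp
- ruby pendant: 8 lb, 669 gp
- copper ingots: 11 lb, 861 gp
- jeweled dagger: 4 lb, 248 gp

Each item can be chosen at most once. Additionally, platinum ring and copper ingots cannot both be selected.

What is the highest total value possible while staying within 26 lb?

2247

A density-first pass picks ornate helm + ivory figurine + carved horn + silk tapestry + jeweled dagger — 2205 at 26 lb.
Dropping ornate helm and carved horn and silk tapestry frees 8 lb; slotting in ruby pendant (8 lb) lifts the total to 2247 at 26 lb.
Runner-up ivory figurine + carved horn + copper ingots tops out at 2221.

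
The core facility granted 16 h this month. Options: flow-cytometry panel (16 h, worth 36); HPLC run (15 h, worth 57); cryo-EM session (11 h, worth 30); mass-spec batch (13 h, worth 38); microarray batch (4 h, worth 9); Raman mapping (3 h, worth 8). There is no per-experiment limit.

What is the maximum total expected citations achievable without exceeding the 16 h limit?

Ranking by ratio (expected citations/h): HPLC run 3.80, mass-spec batch 2.92, cryo-EM session 2.73.
Taking HPLC run: 15 h used, 57 in expected citations.
No other feasible combination exceeds 57.

57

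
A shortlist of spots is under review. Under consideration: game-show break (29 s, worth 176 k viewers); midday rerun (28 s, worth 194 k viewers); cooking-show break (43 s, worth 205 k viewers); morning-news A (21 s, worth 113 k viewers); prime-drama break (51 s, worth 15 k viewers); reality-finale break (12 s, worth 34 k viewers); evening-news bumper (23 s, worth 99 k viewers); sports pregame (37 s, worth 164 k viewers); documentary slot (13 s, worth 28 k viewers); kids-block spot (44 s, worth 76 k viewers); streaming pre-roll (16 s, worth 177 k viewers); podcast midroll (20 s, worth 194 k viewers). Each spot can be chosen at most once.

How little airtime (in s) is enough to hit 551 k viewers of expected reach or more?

Need the lightest bundle worth ≥ 551.
midday rerun + streaming pre-roll + podcast midroll: 565 expected reach at 64 s.
Below 64 s the best achievable stays under 551.

64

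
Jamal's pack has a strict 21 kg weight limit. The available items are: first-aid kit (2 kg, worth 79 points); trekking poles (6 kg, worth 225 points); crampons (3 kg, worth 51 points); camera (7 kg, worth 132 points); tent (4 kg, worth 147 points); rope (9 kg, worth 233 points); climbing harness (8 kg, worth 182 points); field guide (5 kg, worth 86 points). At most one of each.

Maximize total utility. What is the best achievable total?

Taking first-aid kit + trekking poles + tent + rope: 21 kg used, 684 in utility.
Every other selection either busts 21 kg or fails to beat 684.

684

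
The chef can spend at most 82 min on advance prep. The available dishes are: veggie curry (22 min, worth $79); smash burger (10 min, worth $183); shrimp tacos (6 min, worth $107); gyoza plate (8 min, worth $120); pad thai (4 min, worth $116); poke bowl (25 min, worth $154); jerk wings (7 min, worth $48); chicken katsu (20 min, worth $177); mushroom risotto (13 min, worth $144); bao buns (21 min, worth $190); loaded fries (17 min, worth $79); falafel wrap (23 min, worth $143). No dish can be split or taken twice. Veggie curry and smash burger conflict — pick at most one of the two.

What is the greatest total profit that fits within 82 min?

1037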